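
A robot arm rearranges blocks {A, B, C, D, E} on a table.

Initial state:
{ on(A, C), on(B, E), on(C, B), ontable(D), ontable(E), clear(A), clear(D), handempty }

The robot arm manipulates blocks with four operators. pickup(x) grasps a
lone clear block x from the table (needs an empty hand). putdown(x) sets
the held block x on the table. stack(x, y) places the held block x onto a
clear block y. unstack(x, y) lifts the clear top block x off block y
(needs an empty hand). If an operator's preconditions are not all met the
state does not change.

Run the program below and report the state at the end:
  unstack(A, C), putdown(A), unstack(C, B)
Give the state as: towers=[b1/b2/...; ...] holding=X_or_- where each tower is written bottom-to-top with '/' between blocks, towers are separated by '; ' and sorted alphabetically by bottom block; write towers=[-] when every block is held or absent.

step 1 (unstack(A, C)): towers=[D; E/B/C] holding=A
step 2 (putdown(A)): towers=[A; D; E/B/C] holding=-
step 3 (unstack(C, B)): towers=[A; D; E/B] holding=C

towers=[A; D; E/B] holding=C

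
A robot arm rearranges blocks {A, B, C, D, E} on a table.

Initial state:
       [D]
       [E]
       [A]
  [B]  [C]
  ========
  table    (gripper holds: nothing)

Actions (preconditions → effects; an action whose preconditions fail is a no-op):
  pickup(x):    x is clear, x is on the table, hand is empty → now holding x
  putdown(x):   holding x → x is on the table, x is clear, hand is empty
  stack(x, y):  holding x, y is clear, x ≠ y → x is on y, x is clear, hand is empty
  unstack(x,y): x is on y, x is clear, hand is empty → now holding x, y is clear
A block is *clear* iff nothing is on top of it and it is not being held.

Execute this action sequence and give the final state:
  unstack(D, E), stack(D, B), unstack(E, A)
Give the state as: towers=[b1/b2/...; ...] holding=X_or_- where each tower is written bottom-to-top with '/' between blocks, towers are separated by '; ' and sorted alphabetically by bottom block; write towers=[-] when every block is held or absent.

towers=[B/D; C/A] holding=E

step 1 (unstack(D, E)): towers=[B; C/A/E] holding=D
step 2 (stack(D, B)): towers=[B/D; C/A/E] holding=-
step 3 (unstack(E, A)): towers=[B/D; C/A] holding=E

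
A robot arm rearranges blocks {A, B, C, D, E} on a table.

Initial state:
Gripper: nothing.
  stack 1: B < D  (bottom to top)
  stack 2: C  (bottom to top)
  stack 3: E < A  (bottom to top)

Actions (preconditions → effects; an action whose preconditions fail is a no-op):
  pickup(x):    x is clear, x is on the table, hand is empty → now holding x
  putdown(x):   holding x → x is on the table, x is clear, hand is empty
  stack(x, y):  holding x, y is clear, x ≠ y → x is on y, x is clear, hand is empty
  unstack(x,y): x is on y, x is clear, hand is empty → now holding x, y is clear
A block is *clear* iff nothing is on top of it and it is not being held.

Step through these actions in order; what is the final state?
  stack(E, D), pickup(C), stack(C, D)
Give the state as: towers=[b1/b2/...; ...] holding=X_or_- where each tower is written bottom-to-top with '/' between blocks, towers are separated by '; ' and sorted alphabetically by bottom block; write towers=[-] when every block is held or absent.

towers=[B/D/C; E/A] holding=-

step 1 (stack(E, D)) [no-op]: towers=[B/D; C; E/A] holding=-
step 2 (pickup(C)): towers=[B/D; E/A] holding=C
step 3 (stack(C, D)): towers=[B/D/C; E/A] holding=-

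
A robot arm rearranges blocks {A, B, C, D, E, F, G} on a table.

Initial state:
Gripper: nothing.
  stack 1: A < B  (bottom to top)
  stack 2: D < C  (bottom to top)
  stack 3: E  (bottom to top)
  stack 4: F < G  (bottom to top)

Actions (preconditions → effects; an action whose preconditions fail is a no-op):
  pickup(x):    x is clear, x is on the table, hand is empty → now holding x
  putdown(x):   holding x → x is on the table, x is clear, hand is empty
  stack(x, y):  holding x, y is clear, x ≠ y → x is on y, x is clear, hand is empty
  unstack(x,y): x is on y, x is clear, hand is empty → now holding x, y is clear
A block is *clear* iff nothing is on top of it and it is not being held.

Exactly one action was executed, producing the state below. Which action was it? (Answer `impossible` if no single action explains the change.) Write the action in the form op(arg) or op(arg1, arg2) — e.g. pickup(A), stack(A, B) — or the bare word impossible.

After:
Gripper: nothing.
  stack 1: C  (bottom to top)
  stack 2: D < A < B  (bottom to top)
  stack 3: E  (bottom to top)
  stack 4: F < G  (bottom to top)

target: towers=[C; D/A/B; E; F/G] holding=-
     unstack(B, A) → towers=[A; D/C; E; F/G] holding=B
     unstack(G, F) → towers=[A/B; D/C; E; F] holding=G
         pickup(E) → towers=[A/B; D/C; F/G] holding=E
     unstack(C, D) → towers=[A/B; D; E; F/G] holding=C
none of the 4 applicable actions match → impossible

impossible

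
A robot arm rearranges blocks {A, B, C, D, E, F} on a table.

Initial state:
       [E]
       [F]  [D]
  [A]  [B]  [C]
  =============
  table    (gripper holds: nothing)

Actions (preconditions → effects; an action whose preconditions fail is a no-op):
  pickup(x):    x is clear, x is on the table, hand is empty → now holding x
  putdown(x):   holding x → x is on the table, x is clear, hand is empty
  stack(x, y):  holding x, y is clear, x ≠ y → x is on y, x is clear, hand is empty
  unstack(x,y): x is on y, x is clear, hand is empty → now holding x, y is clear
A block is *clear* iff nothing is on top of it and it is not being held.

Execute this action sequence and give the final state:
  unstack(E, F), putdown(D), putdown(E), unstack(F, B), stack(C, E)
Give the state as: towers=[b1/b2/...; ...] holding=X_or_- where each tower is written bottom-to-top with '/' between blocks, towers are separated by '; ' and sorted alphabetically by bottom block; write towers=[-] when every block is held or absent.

towers=[A; B; C/D; E] holding=F

step 1 (unstack(E, F)): towers=[A; B/F; C/D] holding=E
step 2 (putdown(D)) [no-op]: towers=[A; B/F; C/D] holding=E
step 3 (putdown(E)): towers=[A; B/F; C/D; E] holding=-
step 4 (unstack(F, B)): towers=[A; B; C/D; E] holding=F
step 5 (stack(C, E)) [no-op]: towers=[A; B; C/D; E] holding=F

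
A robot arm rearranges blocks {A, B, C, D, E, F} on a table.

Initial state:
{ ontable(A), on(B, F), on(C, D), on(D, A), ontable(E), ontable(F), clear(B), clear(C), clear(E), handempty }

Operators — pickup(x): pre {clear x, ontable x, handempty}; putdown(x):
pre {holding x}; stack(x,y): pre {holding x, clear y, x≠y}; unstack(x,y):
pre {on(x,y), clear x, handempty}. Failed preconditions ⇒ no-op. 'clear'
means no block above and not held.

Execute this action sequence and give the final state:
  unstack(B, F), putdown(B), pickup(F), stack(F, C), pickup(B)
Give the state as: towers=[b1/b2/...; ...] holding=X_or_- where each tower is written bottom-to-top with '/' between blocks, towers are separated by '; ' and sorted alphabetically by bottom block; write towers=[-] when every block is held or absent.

step 1 (unstack(B, F)): towers=[A/D/C; E; F] holding=B
step 2 (putdown(B)): towers=[A/D/C; B; E; F] holding=-
step 3 (pickup(F)): towers=[A/D/C; B; E] holding=F
step 4 (stack(F, C)): towers=[A/D/C/F; B; E] holding=-
step 5 (pickup(B)): towers=[A/D/C/F; E] holding=B

towers=[A/D/C/F; E] holding=B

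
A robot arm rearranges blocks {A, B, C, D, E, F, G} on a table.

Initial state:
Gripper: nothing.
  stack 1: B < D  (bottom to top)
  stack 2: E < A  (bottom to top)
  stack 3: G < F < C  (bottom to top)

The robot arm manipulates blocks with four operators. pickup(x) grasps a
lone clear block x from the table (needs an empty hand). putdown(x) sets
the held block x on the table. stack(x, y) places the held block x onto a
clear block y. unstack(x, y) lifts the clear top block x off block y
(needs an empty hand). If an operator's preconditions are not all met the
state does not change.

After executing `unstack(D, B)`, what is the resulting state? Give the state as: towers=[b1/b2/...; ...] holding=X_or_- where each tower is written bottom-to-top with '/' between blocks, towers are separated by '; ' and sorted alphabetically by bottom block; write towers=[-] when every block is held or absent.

before: towers=[B/D; E/A; G/F/C] holding=-
pre[unstack(D, B)]: on(D,B) ✓, clear(D) ✓, handempty ✓
all met → apply unstack(D, B)
after:  towers=[B; E/A; G/F/C] holding=D

towers=[B; E/A; G/F/C] holding=D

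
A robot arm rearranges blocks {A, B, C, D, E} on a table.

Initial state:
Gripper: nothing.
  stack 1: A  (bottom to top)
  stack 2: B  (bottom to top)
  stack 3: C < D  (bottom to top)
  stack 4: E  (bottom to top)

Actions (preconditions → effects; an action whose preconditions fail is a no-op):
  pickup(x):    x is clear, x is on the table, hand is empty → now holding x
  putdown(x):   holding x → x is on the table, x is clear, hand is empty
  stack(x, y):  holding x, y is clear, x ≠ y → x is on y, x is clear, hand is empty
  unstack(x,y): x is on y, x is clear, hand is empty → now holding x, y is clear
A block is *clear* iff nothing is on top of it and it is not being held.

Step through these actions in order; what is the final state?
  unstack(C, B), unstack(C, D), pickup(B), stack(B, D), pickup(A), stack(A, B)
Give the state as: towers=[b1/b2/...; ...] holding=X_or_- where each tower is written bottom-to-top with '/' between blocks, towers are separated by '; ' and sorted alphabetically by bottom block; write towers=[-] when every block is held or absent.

step 1 (unstack(C, B)) [no-op]: towers=[A; B; C/D; E] holding=-
step 2 (unstack(C, D)) [no-op]: towers=[A; B; C/D; E] holding=-
step 3 (pickup(B)): towers=[A; C/D; E] holding=B
step 4 (stack(B, D)): towers=[A; C/D/B; E] holding=-
step 5 (pickup(A)): towers=[C/D/B; E] holding=A
step 6 (stack(A, B)): towers=[C/D/B/A; E] holding=-

towers=[C/D/B/A; E] holding=-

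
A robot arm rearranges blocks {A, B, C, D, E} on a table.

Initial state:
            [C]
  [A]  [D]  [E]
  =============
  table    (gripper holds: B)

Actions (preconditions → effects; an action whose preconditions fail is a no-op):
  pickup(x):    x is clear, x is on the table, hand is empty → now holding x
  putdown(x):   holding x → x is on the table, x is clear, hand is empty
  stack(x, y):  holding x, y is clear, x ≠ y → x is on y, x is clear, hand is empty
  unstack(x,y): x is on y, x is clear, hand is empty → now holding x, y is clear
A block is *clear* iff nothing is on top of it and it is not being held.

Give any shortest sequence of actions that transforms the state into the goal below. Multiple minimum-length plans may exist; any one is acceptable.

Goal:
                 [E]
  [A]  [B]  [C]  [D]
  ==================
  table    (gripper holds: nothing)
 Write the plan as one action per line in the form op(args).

step 1 (putdown(B)): towers=[A; B; D; E/C] holding=-
step 2 (unstack(C, E)): towers=[A; B; D; E] holding=C
step 3 (putdown(C)): towers=[A; B; C; D; E] holding=-
step 4 (pickup(E)): towers=[A; B; C; D] holding=E
step 5 (stack(E, D)): towers=[A; B; C; D/E] holding=-
goal check: towers=[A; B; C; D/E] holding=- — reached (length 5, optimal by BFS)

putdown(B)
unstack(C, E)
putdown(C)
pickup(E)
stack(E, D)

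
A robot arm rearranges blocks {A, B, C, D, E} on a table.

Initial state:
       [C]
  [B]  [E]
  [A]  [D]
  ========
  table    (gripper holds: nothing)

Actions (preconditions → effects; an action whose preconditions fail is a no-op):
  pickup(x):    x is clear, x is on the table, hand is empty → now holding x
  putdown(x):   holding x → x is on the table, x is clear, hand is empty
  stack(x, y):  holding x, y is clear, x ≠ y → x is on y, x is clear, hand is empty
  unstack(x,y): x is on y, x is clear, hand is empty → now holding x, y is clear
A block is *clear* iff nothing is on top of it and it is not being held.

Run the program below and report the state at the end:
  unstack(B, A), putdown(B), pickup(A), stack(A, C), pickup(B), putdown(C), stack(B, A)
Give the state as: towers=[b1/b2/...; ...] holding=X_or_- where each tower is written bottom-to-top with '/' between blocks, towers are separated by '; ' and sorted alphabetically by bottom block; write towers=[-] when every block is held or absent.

step 1 (unstack(B, A)): towers=[A; D/E/C] holding=B
step 2 (putdown(B)): towers=[A; B; D/E/C] holding=-
step 3 (pickup(A)): towers=[B; D/E/C] holding=A
step 4 (stack(A, C)): towers=[B; D/E/C/A] holding=-
step 5 (pickup(B)): towers=[D/E/C/A] holding=B
step 6 (putdown(C)) [no-op]: towers=[D/E/C/A] holding=B
step 7 (stack(B, A)): towers=[D/E/C/A/B] holding=-

towers=[D/E/C/A/B] holding=-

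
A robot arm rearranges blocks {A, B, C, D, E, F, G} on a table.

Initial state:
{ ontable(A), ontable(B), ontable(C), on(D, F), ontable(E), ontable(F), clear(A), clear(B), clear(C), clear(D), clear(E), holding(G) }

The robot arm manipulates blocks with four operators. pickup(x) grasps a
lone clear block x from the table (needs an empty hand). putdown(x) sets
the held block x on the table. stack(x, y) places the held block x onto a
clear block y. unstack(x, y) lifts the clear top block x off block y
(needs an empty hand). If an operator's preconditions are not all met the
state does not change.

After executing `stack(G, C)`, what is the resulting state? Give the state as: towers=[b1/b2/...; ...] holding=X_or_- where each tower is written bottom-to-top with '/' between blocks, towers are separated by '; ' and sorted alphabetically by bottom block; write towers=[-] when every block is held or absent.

before: towers=[A; B; C; E; F/D] holding=G
pre[stack(G, C)]: holding(G) yes, clear(C) yes, G≠C yes
all met → apply stack(G, C)
after:  towers=[A; B; C/G; E; F/D] holding=-

towers=[A; B; C/G; E; F/D] holding=-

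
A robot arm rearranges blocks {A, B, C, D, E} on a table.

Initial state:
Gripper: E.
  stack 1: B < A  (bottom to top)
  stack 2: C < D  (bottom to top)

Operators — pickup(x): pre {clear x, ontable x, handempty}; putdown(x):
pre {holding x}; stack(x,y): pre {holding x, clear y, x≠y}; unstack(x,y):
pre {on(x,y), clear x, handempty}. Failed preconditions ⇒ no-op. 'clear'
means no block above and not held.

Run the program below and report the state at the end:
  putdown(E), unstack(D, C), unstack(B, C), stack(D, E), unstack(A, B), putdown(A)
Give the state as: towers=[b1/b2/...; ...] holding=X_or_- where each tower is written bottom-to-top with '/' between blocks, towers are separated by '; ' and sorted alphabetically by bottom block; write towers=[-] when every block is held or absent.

towers=[A; B; C; E/D] holding=-

step 1 (putdown(E)): towers=[B/A; C/D; E] holding=-
step 2 (unstack(D, C)): towers=[B/A; C; E] holding=D
step 3 (unstack(B, C)) [no-op]: towers=[B/A; C; E] holding=D
step 4 (stack(D, E)): towers=[B/A; C; E/D] holding=-
step 5 (unstack(A, B)): towers=[B; C; E/D] holding=A
step 6 (putdown(A)): towers=[A; B; C; E/D] holding=-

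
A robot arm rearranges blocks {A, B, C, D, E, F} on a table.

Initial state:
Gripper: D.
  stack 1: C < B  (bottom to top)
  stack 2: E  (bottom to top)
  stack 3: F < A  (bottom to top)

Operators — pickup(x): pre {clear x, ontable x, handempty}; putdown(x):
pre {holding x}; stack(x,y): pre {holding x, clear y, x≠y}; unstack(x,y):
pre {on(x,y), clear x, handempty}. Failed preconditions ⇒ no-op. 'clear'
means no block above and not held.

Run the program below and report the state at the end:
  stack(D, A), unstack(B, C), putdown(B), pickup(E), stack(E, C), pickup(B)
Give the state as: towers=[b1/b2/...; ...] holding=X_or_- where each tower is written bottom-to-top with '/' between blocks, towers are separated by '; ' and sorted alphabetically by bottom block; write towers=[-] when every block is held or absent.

towers=[C/E; F/A/D] holding=B

step 1 (stack(D, A)): towers=[C/B; E; F/A/D] holding=-
step 2 (unstack(B, C)): towers=[C; E; F/A/D] holding=B
step 3 (putdown(B)): towers=[B; C; E; F/A/D] holding=-
step 4 (pickup(E)): towers=[B; C; F/A/D] holding=E
step 5 (stack(E, C)): towers=[B; C/E; F/A/D] holding=-
step 6 (pickup(B)): towers=[C/E; F/A/D] holding=B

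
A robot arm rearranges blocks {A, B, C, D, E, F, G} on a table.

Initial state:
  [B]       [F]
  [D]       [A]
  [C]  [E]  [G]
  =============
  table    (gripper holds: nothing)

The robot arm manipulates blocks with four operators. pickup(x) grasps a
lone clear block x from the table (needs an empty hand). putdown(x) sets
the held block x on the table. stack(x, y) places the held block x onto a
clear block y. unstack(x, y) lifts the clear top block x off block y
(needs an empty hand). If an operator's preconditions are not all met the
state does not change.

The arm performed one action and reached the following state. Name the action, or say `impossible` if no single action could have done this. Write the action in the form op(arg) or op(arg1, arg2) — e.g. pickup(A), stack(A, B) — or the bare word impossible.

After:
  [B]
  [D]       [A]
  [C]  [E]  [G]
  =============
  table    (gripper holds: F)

unstack(F, A)

target: towers=[C/D/B; E; G/A] holding=F
     unstack(B, D) → towers=[C/D; E; G/A/F] holding=B
     unstack(F, A) → towers=[C/D/B; E; G/A] holding=F  ← match
         pickup(E) → towers=[C/D/B; G/A/F] holding=E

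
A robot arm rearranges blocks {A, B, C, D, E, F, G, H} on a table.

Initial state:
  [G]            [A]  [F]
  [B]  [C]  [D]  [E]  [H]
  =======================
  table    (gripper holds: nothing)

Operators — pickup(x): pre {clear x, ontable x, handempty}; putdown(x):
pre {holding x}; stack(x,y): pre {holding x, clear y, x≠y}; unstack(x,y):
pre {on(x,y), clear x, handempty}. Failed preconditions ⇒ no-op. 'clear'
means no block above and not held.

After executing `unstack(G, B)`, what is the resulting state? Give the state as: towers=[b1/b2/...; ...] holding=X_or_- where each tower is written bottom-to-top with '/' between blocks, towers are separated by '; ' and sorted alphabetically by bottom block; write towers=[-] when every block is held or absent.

before: towers=[B/G; C; D; E/A; H/F] holding=-
pre[unstack(G, B)]: on(G,B) ok, clear(G) ok, handempty ok
all met → apply unstack(G, B)
after:  towers=[B; C; D; E/A; H/F] holding=G

towers=[B; C; D; E/A; H/F] holding=G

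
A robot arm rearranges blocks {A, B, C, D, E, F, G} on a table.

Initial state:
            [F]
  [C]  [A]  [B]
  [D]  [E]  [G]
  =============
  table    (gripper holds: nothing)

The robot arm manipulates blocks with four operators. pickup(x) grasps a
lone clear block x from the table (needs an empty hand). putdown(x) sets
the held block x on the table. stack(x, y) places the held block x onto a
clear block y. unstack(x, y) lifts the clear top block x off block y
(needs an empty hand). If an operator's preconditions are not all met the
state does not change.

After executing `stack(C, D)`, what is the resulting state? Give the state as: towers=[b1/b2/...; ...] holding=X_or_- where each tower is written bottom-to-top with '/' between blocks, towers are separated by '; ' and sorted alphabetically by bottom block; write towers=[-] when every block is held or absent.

towers=[D/C; E/A; G/B/F] holding=-

before: towers=[D/C; E/A; G/B/F] holding=-
pre[stack(C, D)]: holding(C) no, clear(D) no, C≠D yes
holding(C), clear(D) unmet → stack(C, D) is a no-op
after:  towers=[D/C; E/A; G/B/F] holding=-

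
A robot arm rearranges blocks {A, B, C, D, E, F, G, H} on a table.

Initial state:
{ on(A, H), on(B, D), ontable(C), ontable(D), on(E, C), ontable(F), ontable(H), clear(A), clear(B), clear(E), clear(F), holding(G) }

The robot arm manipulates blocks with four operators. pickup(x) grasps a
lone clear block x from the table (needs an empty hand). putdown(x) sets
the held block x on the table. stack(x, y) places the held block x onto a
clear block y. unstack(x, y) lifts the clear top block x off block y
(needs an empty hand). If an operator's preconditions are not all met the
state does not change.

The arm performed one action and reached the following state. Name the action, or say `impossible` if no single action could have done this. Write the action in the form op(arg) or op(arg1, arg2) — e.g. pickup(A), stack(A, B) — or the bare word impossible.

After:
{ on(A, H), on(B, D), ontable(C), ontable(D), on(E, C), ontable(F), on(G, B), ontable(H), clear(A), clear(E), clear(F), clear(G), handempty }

stack(G, B)

target: towers=[C/E; D/B/G; F; H/A] holding=-
        putdown(G) → towers=[C/E; D/B; F; G; H/A] holding=-
       stack(G, A) → towers=[C/E; D/B; F; H/A/G] holding=-
       stack(G, E) → towers=[C/E/G; D/B; F; H/A] holding=-
       stack(G, B) → towers=[C/E; D/B/G; F; H/A] holding=-  ← match
       stack(G, F) → towers=[C/E; D/B; F/G; H/A] holding=-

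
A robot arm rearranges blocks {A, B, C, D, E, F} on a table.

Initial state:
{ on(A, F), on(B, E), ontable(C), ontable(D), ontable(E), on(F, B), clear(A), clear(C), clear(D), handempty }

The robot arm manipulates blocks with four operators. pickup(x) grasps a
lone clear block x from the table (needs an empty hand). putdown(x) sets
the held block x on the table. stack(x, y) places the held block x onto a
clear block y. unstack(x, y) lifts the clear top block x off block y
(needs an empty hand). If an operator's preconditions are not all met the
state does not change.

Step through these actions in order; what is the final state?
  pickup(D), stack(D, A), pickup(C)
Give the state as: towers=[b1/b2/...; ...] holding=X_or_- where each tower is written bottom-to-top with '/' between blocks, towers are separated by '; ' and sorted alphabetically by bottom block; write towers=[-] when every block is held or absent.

towers=[E/B/F/A/D] holding=C

step 1 (pickup(D)): towers=[C; E/B/F/A] holding=D
step 2 (stack(D, A)): towers=[C; E/B/F/A/D] holding=-
step 3 (pickup(C)): towers=[E/B/F/A/D] holding=C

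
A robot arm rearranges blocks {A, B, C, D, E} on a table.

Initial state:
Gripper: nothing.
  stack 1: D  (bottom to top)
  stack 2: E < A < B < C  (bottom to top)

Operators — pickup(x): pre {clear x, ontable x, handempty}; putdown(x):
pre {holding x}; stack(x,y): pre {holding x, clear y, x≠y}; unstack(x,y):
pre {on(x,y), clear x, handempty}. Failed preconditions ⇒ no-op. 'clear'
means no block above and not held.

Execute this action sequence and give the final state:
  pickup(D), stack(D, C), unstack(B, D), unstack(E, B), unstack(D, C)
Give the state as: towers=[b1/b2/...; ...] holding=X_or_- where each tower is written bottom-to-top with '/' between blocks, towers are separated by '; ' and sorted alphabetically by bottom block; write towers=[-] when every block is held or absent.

towers=[E/A/B/C] holding=D

step 1 (pickup(D)): towers=[E/A/B/C] holding=D
step 2 (stack(D, C)): towers=[E/A/B/C/D] holding=-
step 3 (unstack(B, D)) [no-op]: towers=[E/A/B/C/D] holding=-
step 4 (unstack(E, B)) [no-op]: towers=[E/A/B/C/D] holding=-
step 5 (unstack(D, C)): towers=[E/A/B/C] holding=D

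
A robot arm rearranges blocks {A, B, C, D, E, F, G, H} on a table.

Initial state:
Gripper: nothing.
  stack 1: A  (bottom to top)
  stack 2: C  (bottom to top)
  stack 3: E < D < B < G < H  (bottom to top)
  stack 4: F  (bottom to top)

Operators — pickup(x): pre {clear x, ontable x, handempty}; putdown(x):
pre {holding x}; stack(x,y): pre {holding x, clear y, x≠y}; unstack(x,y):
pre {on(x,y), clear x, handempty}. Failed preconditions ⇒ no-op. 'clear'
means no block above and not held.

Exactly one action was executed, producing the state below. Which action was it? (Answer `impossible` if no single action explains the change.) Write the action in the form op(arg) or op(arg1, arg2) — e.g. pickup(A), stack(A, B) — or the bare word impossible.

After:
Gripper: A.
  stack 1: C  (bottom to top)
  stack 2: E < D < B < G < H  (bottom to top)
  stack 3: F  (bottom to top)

target: towers=[C; E/D/B/G/H; F] holding=A
         pickup(A) → towers=[C; E/D/B/G/H; F] holding=A  ← match
     unstack(H, G) → towers=[A; C; E/D/B/G; F] holding=H
         pickup(F) → towers=[A; C; E/D/B/G/H] holding=F
         pickup(C) → towers=[A; E/D/B/G/H; F] holding=C

pickup(A)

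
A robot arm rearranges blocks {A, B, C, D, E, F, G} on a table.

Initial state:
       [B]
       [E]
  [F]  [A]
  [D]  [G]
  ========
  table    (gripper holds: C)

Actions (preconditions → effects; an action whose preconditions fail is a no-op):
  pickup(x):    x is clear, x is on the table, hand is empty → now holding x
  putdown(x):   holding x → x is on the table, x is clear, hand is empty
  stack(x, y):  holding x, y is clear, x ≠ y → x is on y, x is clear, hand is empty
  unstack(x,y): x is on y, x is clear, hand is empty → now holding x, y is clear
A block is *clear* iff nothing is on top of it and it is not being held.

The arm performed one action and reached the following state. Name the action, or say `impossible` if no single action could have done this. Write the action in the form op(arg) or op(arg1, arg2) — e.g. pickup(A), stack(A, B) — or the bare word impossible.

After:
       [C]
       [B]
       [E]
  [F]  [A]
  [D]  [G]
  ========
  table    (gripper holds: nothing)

stack(C, B)

target: towers=[D/F; G/A/E/B/C] holding=-
        putdown(C) → towers=[C; D/F; G/A/E/B] holding=-
       stack(C, B) → towers=[D/F; G/A/E/B/C] holding=-  ← match
       stack(C, F) → towers=[D/F/C; G/A/E/B] holding=-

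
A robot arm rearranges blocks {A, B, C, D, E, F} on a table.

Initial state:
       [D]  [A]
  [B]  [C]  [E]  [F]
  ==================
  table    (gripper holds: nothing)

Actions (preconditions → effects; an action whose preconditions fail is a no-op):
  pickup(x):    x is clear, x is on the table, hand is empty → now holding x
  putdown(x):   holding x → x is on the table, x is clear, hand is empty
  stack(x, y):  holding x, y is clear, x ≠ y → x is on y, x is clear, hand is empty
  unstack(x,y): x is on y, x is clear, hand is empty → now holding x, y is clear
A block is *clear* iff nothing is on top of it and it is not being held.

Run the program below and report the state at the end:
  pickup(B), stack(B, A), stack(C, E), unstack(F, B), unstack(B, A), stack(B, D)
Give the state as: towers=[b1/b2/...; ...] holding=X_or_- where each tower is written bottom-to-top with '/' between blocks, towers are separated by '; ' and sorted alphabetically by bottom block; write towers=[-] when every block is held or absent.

towers=[C/D/B; E/A; F] holding=-

step 1 (pickup(B)): towers=[C/D; E/A; F] holding=B
step 2 (stack(B, A)): towers=[C/D; E/A/B; F] holding=-
step 3 (stack(C, E)) [no-op]: towers=[C/D; E/A/B; F] holding=-
step 4 (unstack(F, B)) [no-op]: towers=[C/D; E/A/B; F] holding=-
step 5 (unstack(B, A)): towers=[C/D; E/A; F] holding=B
step 6 (stack(B, D)): towers=[C/D/B; E/A; F] holding=-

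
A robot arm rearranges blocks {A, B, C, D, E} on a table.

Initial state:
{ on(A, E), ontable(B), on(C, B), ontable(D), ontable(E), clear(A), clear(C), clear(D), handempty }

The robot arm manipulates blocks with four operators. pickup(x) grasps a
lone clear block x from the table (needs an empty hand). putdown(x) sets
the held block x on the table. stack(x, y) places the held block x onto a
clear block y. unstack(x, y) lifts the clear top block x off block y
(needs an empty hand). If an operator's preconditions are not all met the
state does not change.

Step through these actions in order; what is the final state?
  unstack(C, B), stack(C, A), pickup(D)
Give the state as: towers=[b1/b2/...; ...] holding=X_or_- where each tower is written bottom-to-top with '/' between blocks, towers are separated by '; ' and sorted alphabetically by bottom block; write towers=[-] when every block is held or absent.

towers=[B; E/A/C] holding=D

step 1 (unstack(C, B)): towers=[B; D; E/A] holding=C
step 2 (stack(C, A)): towers=[B; D; E/A/C] holding=-
step 3 (pickup(D)): towers=[B; E/A/C] holding=D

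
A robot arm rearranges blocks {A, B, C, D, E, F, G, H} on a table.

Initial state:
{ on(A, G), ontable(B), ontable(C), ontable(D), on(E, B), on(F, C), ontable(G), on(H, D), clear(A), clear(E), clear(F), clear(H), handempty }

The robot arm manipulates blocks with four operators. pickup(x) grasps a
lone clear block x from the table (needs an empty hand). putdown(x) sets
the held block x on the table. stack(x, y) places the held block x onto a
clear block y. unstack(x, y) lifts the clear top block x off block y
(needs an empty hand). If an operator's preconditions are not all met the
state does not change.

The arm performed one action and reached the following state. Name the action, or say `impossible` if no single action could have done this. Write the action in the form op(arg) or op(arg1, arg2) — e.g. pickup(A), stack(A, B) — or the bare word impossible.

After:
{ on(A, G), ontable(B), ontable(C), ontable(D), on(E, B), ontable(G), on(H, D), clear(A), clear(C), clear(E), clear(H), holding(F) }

unstack(F, C)

target: towers=[B/E; C; D/H; G/A] holding=F
     unstack(A, G) → towers=[B/E; C/F; D/H; G] holding=A
     unstack(E, B) → towers=[B; C/F; D/H; G/A] holding=E
     unstack(H, D) → towers=[B/E; C/F; D; G/A] holding=H
     unstack(F, C) → towers=[B/E; C; D/H; G/A] holding=F  ← match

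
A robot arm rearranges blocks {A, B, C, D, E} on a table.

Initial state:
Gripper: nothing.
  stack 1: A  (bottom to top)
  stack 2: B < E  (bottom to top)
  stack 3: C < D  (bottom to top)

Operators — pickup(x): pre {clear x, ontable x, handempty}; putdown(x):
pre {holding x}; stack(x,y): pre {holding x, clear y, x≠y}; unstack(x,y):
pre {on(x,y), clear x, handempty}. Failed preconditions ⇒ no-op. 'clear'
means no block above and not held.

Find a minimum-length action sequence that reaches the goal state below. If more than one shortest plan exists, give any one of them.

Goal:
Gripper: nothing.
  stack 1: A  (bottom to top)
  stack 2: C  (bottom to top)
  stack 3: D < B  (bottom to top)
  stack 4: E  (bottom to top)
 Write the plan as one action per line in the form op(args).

unstack(D, C)
putdown(D)
unstack(E, B)
putdown(E)
pickup(B)
stack(B, D)

step 1 (unstack(D, C)): towers=[A; B/E; C] holding=D
step 2 (putdown(D)): towers=[A; B/E; C; D] holding=-
step 3 (unstack(E, B)): towers=[A; B; C; D] holding=E
step 4 (putdown(E)): towers=[A; B; C; D; E] holding=-
step 5 (pickup(B)): towers=[A; C; D; E] holding=B
step 6 (stack(B, D)): towers=[A; C; D/B; E] holding=-
goal check: towers=[A; C; D/B; E] holding=- — reached (length 6, optimal by BFS)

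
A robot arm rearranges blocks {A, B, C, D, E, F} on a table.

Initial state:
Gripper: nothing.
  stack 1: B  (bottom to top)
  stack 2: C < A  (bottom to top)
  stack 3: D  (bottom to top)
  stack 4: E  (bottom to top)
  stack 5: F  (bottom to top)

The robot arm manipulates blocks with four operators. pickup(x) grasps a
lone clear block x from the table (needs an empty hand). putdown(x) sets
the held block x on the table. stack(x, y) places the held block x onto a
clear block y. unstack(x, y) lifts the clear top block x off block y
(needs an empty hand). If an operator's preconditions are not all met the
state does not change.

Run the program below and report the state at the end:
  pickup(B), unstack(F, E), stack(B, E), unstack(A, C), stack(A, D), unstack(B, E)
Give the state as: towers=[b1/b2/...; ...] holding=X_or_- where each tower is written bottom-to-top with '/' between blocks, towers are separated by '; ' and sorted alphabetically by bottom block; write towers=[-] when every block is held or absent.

step 1 (pickup(B)): towers=[C/A; D; E; F] holding=B
step 2 (unstack(F, E)) [no-op]: towers=[C/A; D; E; F] holding=B
step 3 (stack(B, E)): towers=[C/A; D; E/B; F] holding=-
step 4 (unstack(A, C)): towers=[C; D; E/B; F] holding=A
step 5 (stack(A, D)): towers=[C; D/A; E/B; F] holding=-
step 6 (unstack(B, E)): towers=[C; D/A; E; F] holding=B

towers=[C; D/A; E; F] holding=B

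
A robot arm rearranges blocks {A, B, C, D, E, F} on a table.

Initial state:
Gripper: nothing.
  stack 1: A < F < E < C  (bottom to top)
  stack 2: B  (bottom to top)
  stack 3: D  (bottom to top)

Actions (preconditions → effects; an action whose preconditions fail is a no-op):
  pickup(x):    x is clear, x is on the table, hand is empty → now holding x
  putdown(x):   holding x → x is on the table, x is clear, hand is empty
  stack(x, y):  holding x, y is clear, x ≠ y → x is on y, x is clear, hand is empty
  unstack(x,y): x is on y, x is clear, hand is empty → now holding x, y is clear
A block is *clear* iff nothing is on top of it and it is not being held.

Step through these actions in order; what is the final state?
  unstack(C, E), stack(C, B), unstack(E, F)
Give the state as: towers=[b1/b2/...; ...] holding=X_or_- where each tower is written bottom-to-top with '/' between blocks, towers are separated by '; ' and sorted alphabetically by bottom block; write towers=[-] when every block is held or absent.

step 1 (unstack(C, E)): towers=[A/F/E; B; D] holding=C
step 2 (stack(C, B)): towers=[A/F/E; B/C; D] holding=-
step 3 (unstack(E, F)): towers=[A/F; B/C; D] holding=E

towers=[A/F; B/C; D] holding=E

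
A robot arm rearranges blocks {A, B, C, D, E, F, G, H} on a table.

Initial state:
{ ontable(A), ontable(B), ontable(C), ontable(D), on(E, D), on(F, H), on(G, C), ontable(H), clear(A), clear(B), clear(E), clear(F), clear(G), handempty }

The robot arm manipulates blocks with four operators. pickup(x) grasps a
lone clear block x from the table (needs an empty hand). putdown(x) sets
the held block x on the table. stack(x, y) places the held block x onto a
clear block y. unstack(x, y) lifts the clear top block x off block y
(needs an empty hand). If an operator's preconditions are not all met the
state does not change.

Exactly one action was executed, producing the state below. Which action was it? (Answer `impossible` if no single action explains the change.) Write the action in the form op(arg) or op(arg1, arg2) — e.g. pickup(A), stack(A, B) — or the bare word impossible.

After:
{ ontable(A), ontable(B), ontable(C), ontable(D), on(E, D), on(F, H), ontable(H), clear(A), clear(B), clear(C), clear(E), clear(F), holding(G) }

target: towers=[A; B; C; D/E; H/F] holding=G
     unstack(G, C) → towers=[A; B; C; D/E; H/F] holding=G  ← match
         pickup(A) → towers=[B; C/G; D/E; H/F] holding=A
     unstack(E, D) → towers=[A; B; C/G; D; H/F] holding=E
         pickup(B) → towers=[A; C/G; D/E; H/F] holding=B
     unstack(F, H) → towers=[A; B; C/G; D/E; H] holding=F

unstack(G, C)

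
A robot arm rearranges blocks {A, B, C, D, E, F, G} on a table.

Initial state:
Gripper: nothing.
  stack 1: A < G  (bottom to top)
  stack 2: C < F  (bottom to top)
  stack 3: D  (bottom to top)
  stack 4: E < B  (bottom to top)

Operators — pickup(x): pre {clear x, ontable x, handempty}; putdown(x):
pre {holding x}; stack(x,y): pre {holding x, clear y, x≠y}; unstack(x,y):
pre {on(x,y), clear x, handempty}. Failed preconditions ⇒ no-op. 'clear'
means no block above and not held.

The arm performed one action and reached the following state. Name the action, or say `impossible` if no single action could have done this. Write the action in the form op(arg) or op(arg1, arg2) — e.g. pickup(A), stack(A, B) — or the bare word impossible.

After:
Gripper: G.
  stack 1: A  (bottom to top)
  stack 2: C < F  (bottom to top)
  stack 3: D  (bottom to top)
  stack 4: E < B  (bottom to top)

target: towers=[A; C/F; D; E/B] holding=G
     unstack(B, E) → towers=[A/G; C/F; D; E] holding=B
     unstack(F, C) → towers=[A/G; C; D; E/B] holding=F
     unstack(G, A) → towers=[A; C/F; D; E/B] holding=G  ← match
         pickup(D) → towers=[A/G; C/F; E/B] holding=D

unstack(G, A)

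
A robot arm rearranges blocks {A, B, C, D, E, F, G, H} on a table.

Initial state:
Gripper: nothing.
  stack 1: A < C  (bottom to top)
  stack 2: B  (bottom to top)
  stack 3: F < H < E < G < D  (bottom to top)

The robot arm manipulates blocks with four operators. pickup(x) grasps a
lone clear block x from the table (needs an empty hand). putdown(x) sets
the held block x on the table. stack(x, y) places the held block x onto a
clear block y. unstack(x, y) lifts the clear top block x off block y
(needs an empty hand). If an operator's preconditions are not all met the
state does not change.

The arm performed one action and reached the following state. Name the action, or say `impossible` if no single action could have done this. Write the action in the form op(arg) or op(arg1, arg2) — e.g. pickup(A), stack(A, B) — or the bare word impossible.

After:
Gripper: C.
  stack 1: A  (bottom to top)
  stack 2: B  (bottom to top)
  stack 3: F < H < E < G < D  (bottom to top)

unstack(C, A)

target: towers=[A; B; F/H/E/G/D] holding=C
         pickup(B) → towers=[A/C; F/H/E/G/D] holding=B
     unstack(D, G) → towers=[A/C; B; F/H/E/G] holding=D
     unstack(C, A) → towers=[A; B; F/H/E/G/D] holding=C  ← match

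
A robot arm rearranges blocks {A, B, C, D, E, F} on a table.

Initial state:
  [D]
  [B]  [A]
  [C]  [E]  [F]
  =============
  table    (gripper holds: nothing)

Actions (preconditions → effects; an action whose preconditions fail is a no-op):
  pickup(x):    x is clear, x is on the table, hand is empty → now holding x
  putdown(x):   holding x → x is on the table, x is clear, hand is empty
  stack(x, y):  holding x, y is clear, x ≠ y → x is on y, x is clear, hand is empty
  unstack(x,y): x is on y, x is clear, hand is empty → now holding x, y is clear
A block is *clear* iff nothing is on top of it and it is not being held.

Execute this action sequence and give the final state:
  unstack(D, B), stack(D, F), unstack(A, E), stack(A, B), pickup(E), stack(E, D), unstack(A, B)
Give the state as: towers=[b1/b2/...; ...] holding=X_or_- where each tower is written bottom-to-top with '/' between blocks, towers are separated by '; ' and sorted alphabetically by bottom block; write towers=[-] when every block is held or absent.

step 1 (unstack(D, B)): towers=[C/B; E/A; F] holding=D
step 2 (stack(D, F)): towers=[C/B; E/A; F/D] holding=-
step 3 (unstack(A, E)): towers=[C/B; E; F/D] holding=A
step 4 (stack(A, B)): towers=[C/B/A; E; F/D] holding=-
step 5 (pickup(E)): towers=[C/B/A; F/D] holding=E
step 6 (stack(E, D)): towers=[C/B/A; F/D/E] holding=-
step 7 (unstack(A, B)): towers=[C/B; F/D/E] holding=A

towers=[C/B; F/D/E] holding=A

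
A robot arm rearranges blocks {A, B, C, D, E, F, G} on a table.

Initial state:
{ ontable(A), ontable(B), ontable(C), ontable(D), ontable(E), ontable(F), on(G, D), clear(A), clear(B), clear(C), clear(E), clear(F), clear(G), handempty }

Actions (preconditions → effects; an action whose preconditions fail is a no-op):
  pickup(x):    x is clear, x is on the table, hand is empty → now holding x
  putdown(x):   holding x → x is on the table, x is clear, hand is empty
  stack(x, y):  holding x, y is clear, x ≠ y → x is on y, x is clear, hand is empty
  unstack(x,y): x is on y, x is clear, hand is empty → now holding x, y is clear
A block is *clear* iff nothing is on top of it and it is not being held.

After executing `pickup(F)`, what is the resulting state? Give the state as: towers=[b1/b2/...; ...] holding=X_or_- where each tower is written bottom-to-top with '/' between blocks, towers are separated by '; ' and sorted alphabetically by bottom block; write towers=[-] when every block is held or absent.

before: towers=[A; B; C; D/G; E; F] holding=-
pre[pickup(F)]: clear(F) ✓, ontable(F) ✓, handempty ✓
all met → apply pickup(F)
after:  towers=[A; B; C; D/G; E] holding=F

towers=[A; B; C; D/G; E] holding=F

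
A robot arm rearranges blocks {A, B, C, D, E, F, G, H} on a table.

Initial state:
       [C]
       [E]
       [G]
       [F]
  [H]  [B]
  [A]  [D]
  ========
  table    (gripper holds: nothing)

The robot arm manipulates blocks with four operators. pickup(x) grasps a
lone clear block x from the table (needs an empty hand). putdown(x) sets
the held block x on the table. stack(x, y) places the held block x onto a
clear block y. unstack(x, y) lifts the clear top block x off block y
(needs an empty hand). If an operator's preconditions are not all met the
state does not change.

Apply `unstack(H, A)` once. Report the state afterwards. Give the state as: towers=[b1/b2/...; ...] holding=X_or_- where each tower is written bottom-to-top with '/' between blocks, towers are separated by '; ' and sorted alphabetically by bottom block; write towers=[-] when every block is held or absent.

towers=[A; D/B/F/G/E/C] holding=H

before: towers=[A/H; D/B/F/G/E/C] holding=-
pre[unstack(H, A)]: on(H,A) yes, clear(H) yes, handempty yes
all met → apply unstack(H, A)
after:  towers=[A; D/B/F/G/E/C] holding=H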